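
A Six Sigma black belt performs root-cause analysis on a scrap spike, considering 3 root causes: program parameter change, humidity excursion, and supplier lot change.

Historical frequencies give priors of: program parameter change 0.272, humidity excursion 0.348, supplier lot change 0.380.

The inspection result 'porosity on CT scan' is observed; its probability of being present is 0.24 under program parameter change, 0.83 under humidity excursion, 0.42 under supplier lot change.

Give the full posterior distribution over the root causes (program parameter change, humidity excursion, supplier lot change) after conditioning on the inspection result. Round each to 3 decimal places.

0.127, 0.562, 0.311

Multiply each prior by the likelihood of the inspection result:
  program parameter change: 0.272 × 0.24 = 0.06528
  humidity excursion: 0.348 × 0.83 = 0.28884
  supplier lot change: 0.380 × 0.42 = 0.1596
Marginal likelihood of the evidence = 0.51372.
P(program parameter change | evidence) = 0.06528 / 0.51372 ≈ 0.127
P(humidity excursion | evidence) = 0.28884 / 0.51372 ≈ 0.562
P(supplier lot change | evidence) = 0.1596 / 0.51372 ≈ 0.311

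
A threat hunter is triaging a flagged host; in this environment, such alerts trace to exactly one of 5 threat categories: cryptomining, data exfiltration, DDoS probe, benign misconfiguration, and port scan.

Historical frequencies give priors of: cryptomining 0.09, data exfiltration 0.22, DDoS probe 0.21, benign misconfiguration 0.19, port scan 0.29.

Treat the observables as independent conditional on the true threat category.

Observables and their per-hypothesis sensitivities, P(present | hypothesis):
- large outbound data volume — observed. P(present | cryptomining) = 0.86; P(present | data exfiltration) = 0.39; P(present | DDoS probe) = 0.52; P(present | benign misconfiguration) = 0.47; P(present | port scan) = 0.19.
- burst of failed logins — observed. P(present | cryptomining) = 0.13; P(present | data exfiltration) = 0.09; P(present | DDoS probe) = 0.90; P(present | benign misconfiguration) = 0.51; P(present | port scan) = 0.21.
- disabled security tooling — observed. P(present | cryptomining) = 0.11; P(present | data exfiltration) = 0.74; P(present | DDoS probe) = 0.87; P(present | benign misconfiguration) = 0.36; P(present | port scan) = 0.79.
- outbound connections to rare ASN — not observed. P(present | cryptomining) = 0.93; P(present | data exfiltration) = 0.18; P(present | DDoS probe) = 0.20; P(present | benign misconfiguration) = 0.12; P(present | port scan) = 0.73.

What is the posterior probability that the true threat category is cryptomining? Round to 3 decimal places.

0.001

Multiply each prior by the joint likelihood of the observable pattern (using 1 − P(present | H) for each absent observable):
  cryptomining: 0.09 × 0.86 × 0.13 × 0.11 × (1 − 0.93) = 7.7477e-05
  data exfiltration: 0.22 × 0.39 × 0.09 × 0.74 × (1 − 0.18) = 0.0046857
  DDoS probe: 0.21 × 0.52 × 0.90 × 0.87 × (1 − 0.20) = 0.068403
  benign misconfiguration: 0.19 × 0.47 × 0.51 × 0.36 × (1 − 0.12) = 0.014428
  port scan: 0.29 × 0.19 × 0.21 × 0.79 × (1 − 0.73) = 0.0024681
The unnormalized weights sum to 0.090062.
P(cryptomining | evidence) = 7.7477e-05 / 0.090062 ≈ 0.001.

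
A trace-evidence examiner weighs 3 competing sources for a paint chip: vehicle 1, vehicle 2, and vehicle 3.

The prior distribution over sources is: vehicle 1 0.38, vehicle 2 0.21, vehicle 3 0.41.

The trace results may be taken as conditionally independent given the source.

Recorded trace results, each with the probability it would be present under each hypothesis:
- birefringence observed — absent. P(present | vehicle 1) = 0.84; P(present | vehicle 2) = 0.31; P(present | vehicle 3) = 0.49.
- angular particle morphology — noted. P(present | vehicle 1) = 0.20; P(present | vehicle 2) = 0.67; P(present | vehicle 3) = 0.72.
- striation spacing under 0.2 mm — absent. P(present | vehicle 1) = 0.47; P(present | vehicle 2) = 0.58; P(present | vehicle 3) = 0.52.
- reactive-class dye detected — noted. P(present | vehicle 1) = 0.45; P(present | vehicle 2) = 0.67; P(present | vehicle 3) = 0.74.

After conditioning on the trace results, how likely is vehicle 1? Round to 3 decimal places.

0.035

For each hypothesis, the unnormalized posterior weight is prior × product of the trace result likelihoods (using 1 − P(present | H) for each absent trace result):
  vehicle 1: 0.38 × (1 − 0.84) × 0.20 × (1 − 0.47) × 0.45 = 0.0029002
  vehicle 2: 0.21 × (1 − 0.31) × 0.67 × (1 − 0.58) × 0.67 = 0.027319
  vehicle 3: 0.41 × (1 − 0.49) × 0.72 × (1 − 0.52) × 0.74 = 0.053476
Marginal likelihood of the evidence = 0.083695.
P(vehicle 1 | evidence) = 0.0029002 / 0.083695 ≈ 0.035.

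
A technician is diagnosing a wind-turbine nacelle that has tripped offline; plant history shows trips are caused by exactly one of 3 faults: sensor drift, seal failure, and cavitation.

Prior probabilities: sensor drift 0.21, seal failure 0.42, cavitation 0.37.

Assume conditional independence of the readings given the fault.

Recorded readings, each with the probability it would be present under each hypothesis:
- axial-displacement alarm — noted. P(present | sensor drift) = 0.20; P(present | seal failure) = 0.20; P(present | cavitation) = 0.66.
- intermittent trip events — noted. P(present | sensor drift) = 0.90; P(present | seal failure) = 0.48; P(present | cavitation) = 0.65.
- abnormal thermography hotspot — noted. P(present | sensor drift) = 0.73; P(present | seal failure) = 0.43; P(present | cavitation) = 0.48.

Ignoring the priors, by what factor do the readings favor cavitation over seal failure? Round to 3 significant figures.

4.99

Joint likelihood of the reading pattern under each hypothesis:
  cavitation: 0.66 × 0.65 × 0.48 = 0.20592
  seal failure: 0.20 × 0.48 × 0.43 = 0.04128
Bayes factor = 0.20592 / 0.04128 ≈ 4.99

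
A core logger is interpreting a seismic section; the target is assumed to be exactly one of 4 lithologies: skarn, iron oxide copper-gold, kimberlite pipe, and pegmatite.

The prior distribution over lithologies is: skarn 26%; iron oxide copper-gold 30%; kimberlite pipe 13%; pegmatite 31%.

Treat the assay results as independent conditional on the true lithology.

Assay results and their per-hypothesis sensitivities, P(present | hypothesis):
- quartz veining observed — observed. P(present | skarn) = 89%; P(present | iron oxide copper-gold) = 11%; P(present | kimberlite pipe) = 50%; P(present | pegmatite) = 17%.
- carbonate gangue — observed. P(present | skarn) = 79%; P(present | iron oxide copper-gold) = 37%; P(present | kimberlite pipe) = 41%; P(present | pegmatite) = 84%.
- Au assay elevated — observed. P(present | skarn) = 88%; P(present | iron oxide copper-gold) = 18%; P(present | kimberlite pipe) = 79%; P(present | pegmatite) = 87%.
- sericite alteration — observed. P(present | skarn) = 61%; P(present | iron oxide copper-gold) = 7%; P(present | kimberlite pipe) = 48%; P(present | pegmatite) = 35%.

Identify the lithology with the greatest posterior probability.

skarn

By Bayes' rule with conditional independence, the unnormalized weight for each hypothesis is prior × ∏ likelihoods:
  skarn: 0.26 × 0.89 × 0.79 × 0.88 × 0.61 = 0.09813
  iron oxide copper-gold: 0.30 × 0.11 × 0.37 × 0.18 × 0.07 = 0.00015385
  kimberlite pipe: 0.13 × 0.50 × 0.41 × 0.79 × 0.48 = 0.010106
  pegmatite: 0.31 × 0.17 × 0.84 × 0.87 × 0.35 = 0.01348
Marginal likelihood of the evidence = 0.12187.
P(skarn | evidence) ≈ 0.09813 / 0.12187 ≈ 0.805
P(iron oxide copper-gold | evidence) ≈ 0.00015385 / 0.12187 ≈ 0.001
P(kimberlite pipe | evidence) ≈ 0.010106 / 0.12187 ≈ 0.083
P(pegmatite | evidence) ≈ 0.01348 / 0.12187 ≈ 0.111
The largest is 0.805, so skarn is most probable.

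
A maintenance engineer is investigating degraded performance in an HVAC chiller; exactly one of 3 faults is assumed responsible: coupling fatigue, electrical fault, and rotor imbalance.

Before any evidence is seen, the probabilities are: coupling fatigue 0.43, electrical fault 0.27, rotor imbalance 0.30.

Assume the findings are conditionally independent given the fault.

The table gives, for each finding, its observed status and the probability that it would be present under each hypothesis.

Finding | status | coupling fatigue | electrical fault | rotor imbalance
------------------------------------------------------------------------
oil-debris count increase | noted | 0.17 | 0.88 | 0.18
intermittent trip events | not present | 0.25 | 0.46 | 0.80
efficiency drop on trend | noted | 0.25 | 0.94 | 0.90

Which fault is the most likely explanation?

electrical fault

For each hypothesis, the unnormalized posterior weight is prior × product of the finding likelihoods (using 1 − P(present | H) for each absent finding):
  coupling fatigue: 0.43 × 0.17 × (1 − 0.25) × 0.25 = 0.013706
  electrical fault: 0.27 × 0.88 × (1 − 0.46) × 0.94 = 0.12061
  rotor imbalance: 0.30 × 0.18 × (1 − 0.80) × 0.90 = 0.00972
The unnormalized weights sum to 0.14403.
P(coupling fatigue | evidence) ≈ 0.013706 / 0.14403 ≈ 0.095
P(electrical fault | evidence) ≈ 0.12061 / 0.14403 ≈ 0.837
P(rotor imbalance | evidence) ≈ 0.00972 / 0.14403 ≈ 0.067
The largest is 0.837, so electrical fault is most probable.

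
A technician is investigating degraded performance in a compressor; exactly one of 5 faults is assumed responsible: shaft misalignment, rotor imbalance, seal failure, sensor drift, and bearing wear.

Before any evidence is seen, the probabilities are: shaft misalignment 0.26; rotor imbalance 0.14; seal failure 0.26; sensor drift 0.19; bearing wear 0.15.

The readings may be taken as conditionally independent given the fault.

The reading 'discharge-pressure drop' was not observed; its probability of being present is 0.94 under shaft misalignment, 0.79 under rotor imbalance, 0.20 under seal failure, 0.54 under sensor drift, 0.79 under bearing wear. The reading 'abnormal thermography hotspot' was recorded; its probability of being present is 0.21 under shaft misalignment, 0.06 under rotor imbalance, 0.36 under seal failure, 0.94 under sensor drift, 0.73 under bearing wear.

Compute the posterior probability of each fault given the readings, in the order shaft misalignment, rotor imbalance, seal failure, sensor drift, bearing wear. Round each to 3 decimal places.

By Bayes' rule with conditional independence, the unnormalized weight for each hypothesis is prior × ∏ likelihoods (using 1 − P(present | H) for each absent reading):
  shaft misalignment: 0.26 × (1 − 0.94) × 0.21 = 0.003276
  rotor imbalance: 0.14 × (1 − 0.79) × 0.06 = 0.001764
  seal failure: 0.26 × (1 − 0.20) × 0.36 = 0.07488
  sensor drift: 0.19 × (1 − 0.54) × 0.94 = 0.082156
  bearing wear: 0.15 × (1 − 0.79) × 0.73 = 0.022995
The unnormalized weights sum to 0.18507.
P(shaft misalignment | evidence) = 0.003276 / 0.18507 ≈ 0.018
P(rotor imbalance | evidence) = 0.001764 / 0.18507 ≈ 0.010
P(seal failure | evidence) = 0.07488 / 0.18507 ≈ 0.405
P(sensor drift | evidence) = 0.082156 / 0.18507 ≈ 0.444
P(bearing wear | evidence) = 0.022995 / 0.18507 ≈ 0.124

0.018, 0.010, 0.405, 0.444, 0.124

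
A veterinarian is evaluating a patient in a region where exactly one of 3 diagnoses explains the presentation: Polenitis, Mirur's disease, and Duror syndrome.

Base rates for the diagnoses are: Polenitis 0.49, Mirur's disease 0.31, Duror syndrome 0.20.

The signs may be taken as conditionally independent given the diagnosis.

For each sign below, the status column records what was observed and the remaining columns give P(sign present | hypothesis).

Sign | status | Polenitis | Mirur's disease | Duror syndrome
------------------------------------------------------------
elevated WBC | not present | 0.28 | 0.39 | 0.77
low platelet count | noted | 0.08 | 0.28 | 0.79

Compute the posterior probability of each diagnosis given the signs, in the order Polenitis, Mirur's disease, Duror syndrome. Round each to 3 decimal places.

0.240, 0.451, 0.309

For each hypothesis, the unnormalized posterior weight is prior × product of the sign likelihoods (using 1 − P(present | H) for each absent sign):
  Polenitis: 0.49 × (1 − 0.28) × 0.08 = 0.028224
  Mirur's disease: 0.31 × (1 − 0.39) × 0.28 = 0.052948
  Duror syndrome: 0.20 × (1 − 0.77) × 0.79 = 0.03634
The unnormalized weights sum to 0.11751.
P(Polenitis | evidence) = 0.028224 / 0.11751 ≈ 0.240
P(Mirur's disease | evidence) = 0.052948 / 0.11751 ≈ 0.451
P(Duror syndrome | evidence) = 0.03634 / 0.11751 ≈ 0.309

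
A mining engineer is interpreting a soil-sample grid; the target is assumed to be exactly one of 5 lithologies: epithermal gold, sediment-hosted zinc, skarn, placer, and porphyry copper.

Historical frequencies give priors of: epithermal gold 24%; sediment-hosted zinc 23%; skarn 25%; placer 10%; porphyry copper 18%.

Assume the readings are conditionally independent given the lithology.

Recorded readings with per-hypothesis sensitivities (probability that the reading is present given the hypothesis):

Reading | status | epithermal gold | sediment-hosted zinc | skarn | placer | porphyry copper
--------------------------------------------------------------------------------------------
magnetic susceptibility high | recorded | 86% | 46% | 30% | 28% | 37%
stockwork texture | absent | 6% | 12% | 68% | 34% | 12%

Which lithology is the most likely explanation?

By Bayes' rule with conditional independence, the unnormalized weight for each hypothesis is prior × ∏ likelihoods (using 1 − P(present | H) for each absent reading):
  epithermal gold: 0.24 × 0.86 × (1 − 0.06) = 0.19402
  sediment-hosted zinc: 0.23 × 0.46 × (1 − 0.12) = 0.093104
  skarn: 0.25 × 0.30 × (1 − 0.68) = 0.024
  placer: 0.10 × 0.28 × (1 − 0.34) = 0.01848
  porphyry copper: 0.18 × 0.37 × (1 − 0.12) = 0.058608
The unnormalized weights sum to 0.38821.
P(epithermal gold | evidence) ≈ 0.19402 / 0.38821 ≈ 0.500
P(sediment-hosted zinc | evidence) ≈ 0.093104 / 0.38821 ≈ 0.240
P(skarn | evidence) ≈ 0.024 / 0.38821 ≈ 0.062
P(placer | evidence) ≈ 0.01848 / 0.38821 ≈ 0.048
P(porphyry copper | evidence) ≈ 0.058608 / 0.38821 ≈ 0.151
The largest is 0.500, so epithermal gold is most probable.

epithermal gold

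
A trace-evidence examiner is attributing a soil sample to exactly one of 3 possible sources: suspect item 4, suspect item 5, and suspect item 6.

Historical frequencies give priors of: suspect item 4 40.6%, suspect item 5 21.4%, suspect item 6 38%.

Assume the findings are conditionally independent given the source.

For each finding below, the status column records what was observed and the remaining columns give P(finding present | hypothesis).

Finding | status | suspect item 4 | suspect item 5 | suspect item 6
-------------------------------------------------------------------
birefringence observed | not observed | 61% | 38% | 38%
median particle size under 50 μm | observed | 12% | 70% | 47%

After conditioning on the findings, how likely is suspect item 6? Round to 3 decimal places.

By Bayes' rule with conditional independence, the unnormalized weight for each hypothesis is prior × ∏ likelihoods (using 1 − P(present | H) for each absent finding):
  suspect item 4: 0.406 × (1 − 0.61) × 0.12 = 0.019001
  suspect item 5: 0.214 × (1 − 0.38) × 0.70 = 0.092876
  suspect item 6: 0.380 × (1 − 0.38) × 0.47 = 0.11073
The unnormalized weights sum to 0.22261.
P(suspect item 6 | evidence) = 0.11073 / 0.22261 ≈ 0.497.

0.497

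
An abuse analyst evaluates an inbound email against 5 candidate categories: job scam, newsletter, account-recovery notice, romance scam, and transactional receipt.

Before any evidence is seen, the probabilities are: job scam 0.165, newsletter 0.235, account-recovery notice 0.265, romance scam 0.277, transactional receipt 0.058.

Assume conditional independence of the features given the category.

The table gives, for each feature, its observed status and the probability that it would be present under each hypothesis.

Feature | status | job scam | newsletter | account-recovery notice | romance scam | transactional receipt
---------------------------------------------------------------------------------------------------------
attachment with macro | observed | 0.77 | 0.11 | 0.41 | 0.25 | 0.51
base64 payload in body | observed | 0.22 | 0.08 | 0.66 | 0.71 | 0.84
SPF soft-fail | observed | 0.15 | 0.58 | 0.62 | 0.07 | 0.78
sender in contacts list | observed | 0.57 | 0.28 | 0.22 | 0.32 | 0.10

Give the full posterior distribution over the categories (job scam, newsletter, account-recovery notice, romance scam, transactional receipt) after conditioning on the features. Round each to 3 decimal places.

0.154, 0.022, 0.629, 0.071, 0.125

Multiply each prior by the joint likelihood of the feature pattern:
  job scam: 0.165 × 0.77 × 0.22 × 0.15 × 0.57 = 0.0023898
  newsletter: 0.235 × 0.11 × 0.08 × 0.58 × 0.28 = 0.00033584
  account-recovery notice: 0.265 × 0.41 × 0.66 × 0.62 × 0.22 = 0.0097811
  romance scam: 0.277 × 0.25 × 0.71 × 0.07 × 0.32 = 0.0011014
  transactional receipt: 0.058 × 0.51 × 0.84 × 0.78 × 0.10 = 0.0019381
Marginal likelihood of the evidence = 0.015546.
P(job scam | evidence) = 0.0023898 / 0.015546 ≈ 0.154
P(newsletter | evidence) = 0.00033584 / 0.015546 ≈ 0.022
P(account-recovery notice | evidence) = 0.0097811 / 0.015546 ≈ 0.629
P(romance scam | evidence) = 0.0011014 / 0.015546 ≈ 0.071
P(transactional receipt | evidence) = 0.0019381 / 0.015546 ≈ 0.125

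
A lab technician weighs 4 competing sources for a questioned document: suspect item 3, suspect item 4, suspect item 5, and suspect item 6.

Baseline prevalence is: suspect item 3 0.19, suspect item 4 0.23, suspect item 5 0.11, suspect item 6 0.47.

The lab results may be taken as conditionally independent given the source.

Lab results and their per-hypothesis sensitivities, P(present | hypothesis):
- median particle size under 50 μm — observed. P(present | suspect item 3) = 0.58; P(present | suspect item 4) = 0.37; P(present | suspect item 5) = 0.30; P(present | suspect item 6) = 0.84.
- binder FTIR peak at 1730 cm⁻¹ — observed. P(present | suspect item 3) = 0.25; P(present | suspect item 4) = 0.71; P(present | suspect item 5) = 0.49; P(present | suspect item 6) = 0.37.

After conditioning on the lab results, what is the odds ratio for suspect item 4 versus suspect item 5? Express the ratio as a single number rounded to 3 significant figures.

The normalizing constant cancels in an odds ratio, so compute prior × likelihood for the two hypotheses only:
  suspect item 4: 0.23 × 0.37 × 0.71 = 0.060421
  suspect item 5: 0.11 × 0.30 × 0.49 = 0.01617
Posterior odds = 0.060421 / 0.01617 ≈ 3.74.

3.74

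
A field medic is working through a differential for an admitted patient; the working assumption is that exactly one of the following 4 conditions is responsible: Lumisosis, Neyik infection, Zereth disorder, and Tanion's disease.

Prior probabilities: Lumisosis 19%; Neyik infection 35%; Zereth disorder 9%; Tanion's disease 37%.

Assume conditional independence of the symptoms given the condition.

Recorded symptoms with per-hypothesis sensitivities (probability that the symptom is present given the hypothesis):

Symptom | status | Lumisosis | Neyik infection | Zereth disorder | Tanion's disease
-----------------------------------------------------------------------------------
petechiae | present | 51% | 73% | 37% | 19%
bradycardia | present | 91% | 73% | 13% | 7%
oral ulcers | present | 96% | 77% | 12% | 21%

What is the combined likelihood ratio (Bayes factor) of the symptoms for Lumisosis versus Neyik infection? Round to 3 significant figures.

The Bayes factor is the ratio of the joint likelihoods of the symptom pattern under the two hypotheses.
  Lumisosis: 0.51 × 0.91 × 0.96 = 0.44554
  Neyik infection: 0.73 × 0.73 × 0.77 = 0.41033
Bayes factor = 0.44554 / 0.41033 ≈ 1.09

1.09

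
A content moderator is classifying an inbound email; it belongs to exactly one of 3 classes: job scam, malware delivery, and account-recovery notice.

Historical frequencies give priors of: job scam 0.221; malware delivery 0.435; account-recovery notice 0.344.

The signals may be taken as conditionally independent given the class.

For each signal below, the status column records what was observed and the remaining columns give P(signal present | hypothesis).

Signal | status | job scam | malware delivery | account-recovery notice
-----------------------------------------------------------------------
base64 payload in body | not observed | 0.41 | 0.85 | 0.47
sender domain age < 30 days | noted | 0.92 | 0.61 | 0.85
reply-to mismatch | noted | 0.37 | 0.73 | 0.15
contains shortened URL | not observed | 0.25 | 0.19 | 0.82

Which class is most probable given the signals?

By Bayes' rule with conditional independence, the unnormalized weight for each hypothesis is prior × ∏ likelihoods (using 1 − P(present | H) for each absent signal):
  job scam: 0.221 × (1 − 0.41) × 0.92 × 0.37 × (1 − 0.25) = 0.033289
  malware delivery: 0.435 × (1 − 0.85) × 0.61 × 0.73 × (1 − 0.19) = 0.023535
  account-recovery notice: 0.344 × (1 − 0.47) × 0.85 × 0.15 × (1 − 0.82) = 0.0041842
Normalizing constant Z = 0.033289 + 0.023535 + 0.0041842 = 0.061008.
P(job scam | evidence) ≈ 0.033289 / 0.061008 ≈ 0.546
P(malware delivery | evidence) ≈ 0.023535 / 0.061008 ≈ 0.386
P(account-recovery notice | evidence) ≈ 0.0041842 / 0.061008 ≈ 0.069
The largest is 0.546, so job scam is most probable.

job scam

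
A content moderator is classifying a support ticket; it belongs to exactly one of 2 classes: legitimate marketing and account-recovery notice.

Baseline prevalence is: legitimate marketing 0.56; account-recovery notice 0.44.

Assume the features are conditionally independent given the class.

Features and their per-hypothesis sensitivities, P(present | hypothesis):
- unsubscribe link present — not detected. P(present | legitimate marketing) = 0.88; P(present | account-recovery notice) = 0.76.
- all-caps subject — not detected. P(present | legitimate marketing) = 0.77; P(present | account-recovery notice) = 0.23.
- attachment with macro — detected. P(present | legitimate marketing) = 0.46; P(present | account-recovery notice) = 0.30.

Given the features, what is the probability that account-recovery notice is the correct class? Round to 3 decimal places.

By Bayes' rule with conditional independence, the unnormalized weight for each hypothesis is prior × ∏ likelihoods (using 1 − P(present | H) for each absent feature):
  legitimate marketing: 0.56 × (1 − 0.88) × (1 − 0.77) × 0.46 = 0.0071098
  account-recovery notice: 0.44 × (1 − 0.76) × (1 − 0.23) × 0.30 = 0.024394
The unnormalized weights sum to 0.031503.
P(account-recovery notice | evidence) = 0.024394 / 0.031503 ≈ 0.774.

0.774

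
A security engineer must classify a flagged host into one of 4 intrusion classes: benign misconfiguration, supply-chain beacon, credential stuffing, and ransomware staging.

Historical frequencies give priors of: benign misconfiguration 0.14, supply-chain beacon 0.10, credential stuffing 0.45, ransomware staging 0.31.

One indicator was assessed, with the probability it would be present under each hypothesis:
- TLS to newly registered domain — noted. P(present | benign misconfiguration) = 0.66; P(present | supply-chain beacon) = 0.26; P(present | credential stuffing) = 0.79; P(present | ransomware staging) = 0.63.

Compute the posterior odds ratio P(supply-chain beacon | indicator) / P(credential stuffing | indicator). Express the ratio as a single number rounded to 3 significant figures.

Unnormalized posterior weight (prior times the indicator likelihood) for each of the two hypotheses:
  supply-chain beacon: 0.10 × 0.26 = 0.026
  credential stuffing: 0.45 × 0.79 = 0.3555
Odds(supply-chain beacon : credential stuffing) = 0.026 / 0.3555 ≈ 0.0731.

0.0731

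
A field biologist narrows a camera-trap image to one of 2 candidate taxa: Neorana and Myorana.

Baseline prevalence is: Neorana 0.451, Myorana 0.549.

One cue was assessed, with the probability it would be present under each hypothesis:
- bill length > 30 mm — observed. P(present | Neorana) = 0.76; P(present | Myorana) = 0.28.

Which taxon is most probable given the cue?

By Bayes' rule, the unnormalized weight for each hypothesis is prior × likelihood:
  Neorana: 0.451 × 0.76 = 0.34276
  Myorana: 0.549 × 0.28 = 0.15372
Normalizing constant Z = 0.34276 + 0.15372 = 0.49648.
P(Neorana | evidence) ≈ 0.34276 / 0.49648 ≈ 0.690
P(Myorana | evidence) ≈ 0.15372 / 0.49648 ≈ 0.310
The largest is 0.690, so Neorana is most probable.

Neorana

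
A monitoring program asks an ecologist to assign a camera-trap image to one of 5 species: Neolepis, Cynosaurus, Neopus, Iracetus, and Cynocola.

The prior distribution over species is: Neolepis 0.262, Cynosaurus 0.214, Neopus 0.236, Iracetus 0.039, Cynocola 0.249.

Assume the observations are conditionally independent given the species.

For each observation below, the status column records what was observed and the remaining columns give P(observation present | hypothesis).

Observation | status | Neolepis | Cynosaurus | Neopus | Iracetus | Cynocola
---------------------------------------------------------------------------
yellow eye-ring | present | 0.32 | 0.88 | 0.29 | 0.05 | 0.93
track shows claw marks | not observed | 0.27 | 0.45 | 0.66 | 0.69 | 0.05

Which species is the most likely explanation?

For each hypothesis, the unnormalized posterior weight is prior × product of the observation likelihoods (using 1 − P(present | H) for each absent observation):
  Neolepis: 0.262 × 0.32 × (1 − 0.27) = 0.061203
  Cynosaurus: 0.214 × 0.88 × (1 − 0.45) = 0.10358
  Neopus: 0.236 × 0.29 × (1 − 0.66) = 0.02327
  Iracetus: 0.039 × 0.05 × (1 − 0.69) = 0.0006045
  Cynocola: 0.249 × 0.93 × (1 − 0.05) = 0.21999
Normalizing constant Z = 0.061203 + 0.10358 + 0.02327 + 0.0006045 + 0.21999 = 0.40864.
P(Neolepis | evidence) ≈ 0.061203 / 0.40864 ≈ 0.150
P(Cynosaurus | evidence) ≈ 0.10358 / 0.40864 ≈ 0.253
P(Neopus | evidence) ≈ 0.02327 / 0.40864 ≈ 0.057
P(Iracetus | evidence) ≈ 0.0006045 / 0.40864 ≈ 0.001
P(Cynocola | evidence) ≈ 0.21999 / 0.40864 ≈ 0.538
The largest is 0.538, so Cynocola is most probable.

Cynocola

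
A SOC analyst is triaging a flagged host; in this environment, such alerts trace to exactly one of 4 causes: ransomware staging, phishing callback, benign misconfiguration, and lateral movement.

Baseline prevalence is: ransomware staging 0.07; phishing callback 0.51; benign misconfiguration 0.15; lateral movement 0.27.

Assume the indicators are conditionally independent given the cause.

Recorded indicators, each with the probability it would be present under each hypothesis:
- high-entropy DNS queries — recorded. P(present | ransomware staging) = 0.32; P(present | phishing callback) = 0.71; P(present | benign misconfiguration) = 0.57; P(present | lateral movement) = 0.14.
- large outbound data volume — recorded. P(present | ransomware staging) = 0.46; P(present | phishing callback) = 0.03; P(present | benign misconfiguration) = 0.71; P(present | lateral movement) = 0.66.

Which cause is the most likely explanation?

benign misconfiguration

For each hypothesis, the unnormalized posterior weight is prior × product of the indicator likelihoods:
  ransomware staging: 0.07 × 0.32 × 0.46 = 0.010304
  phishing callback: 0.51 × 0.71 × 0.03 = 0.010863
  benign misconfiguration: 0.15 × 0.57 × 0.71 = 0.060705
  lateral movement: 0.27 × 0.14 × 0.66 = 0.024948
Normalizing constant Z = 0.010304 + 0.010863 + 0.060705 + 0.024948 = 0.10682.
P(ransomware staging | evidence) ≈ 0.010304 / 0.10682 ≈ 0.096
P(phishing callback | evidence) ≈ 0.010863 / 0.10682 ≈ 0.102
P(benign misconfiguration | evidence) ≈ 0.060705 / 0.10682 ≈ 0.568
P(lateral movement | evidence) ≈ 0.024948 / 0.10682 ≈ 0.234
The largest is 0.568, so benign misconfiguration is most probable.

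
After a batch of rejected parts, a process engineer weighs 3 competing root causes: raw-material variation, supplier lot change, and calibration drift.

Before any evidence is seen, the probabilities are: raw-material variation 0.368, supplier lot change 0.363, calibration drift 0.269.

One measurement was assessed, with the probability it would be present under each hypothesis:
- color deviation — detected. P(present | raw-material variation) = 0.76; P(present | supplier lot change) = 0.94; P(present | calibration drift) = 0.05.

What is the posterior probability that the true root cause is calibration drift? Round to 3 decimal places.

By Bayes' rule, the unnormalized weight for each hypothesis is prior × likelihood:
  raw-material variation: 0.368 × 0.76 = 0.27968
  supplier lot change: 0.363 × 0.94 = 0.34122
  calibration drift: 0.269 × 0.05 = 0.01345
Marginal likelihood of the evidence = 0.63435.
P(calibration drift | evidence) = 0.01345 / 0.63435 ≈ 0.021.

0.021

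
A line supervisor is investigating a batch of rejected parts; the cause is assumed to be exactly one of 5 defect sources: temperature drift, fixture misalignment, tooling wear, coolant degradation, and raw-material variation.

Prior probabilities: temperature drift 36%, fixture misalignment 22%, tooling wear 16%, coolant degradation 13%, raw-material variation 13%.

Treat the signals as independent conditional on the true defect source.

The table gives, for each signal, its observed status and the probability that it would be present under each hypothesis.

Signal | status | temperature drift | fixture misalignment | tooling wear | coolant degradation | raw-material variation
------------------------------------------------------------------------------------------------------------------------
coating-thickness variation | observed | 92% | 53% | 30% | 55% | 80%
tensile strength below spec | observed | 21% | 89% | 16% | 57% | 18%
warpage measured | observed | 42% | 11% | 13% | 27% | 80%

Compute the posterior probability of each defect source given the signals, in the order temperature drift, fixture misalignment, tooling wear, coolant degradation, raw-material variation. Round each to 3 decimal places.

0.432, 0.169, 0.015, 0.163, 0.222

By Bayes' rule with conditional independence, the unnormalized weight for each hypothesis is prior × ∏ likelihoods:
  temperature drift: 0.36 × 0.92 × 0.21 × 0.42 = 0.029212
  fixture misalignment: 0.22 × 0.53 × 0.89 × 0.11 = 0.011415
  tooling wear: 0.16 × 0.30 × 0.16 × 0.13 = 0.0009984
  coolant degradation: 0.13 × 0.55 × 0.57 × 0.27 = 0.011004
  raw-material variation: 0.13 × 0.80 × 0.18 × 0.80 = 0.014976
The unnormalized weights sum to 0.067605.
P(temperature drift | evidence) = 0.029212 / 0.067605 ≈ 0.432
P(fixture misalignment | evidence) = 0.011415 / 0.067605 ≈ 0.169
P(tooling wear | evidence) = 0.0009984 / 0.067605 ≈ 0.015
P(coolant degradation | evidence) = 0.011004 / 0.067605 ≈ 0.163
P(raw-material variation | evidence) = 0.014976 / 0.067605 ≈ 0.222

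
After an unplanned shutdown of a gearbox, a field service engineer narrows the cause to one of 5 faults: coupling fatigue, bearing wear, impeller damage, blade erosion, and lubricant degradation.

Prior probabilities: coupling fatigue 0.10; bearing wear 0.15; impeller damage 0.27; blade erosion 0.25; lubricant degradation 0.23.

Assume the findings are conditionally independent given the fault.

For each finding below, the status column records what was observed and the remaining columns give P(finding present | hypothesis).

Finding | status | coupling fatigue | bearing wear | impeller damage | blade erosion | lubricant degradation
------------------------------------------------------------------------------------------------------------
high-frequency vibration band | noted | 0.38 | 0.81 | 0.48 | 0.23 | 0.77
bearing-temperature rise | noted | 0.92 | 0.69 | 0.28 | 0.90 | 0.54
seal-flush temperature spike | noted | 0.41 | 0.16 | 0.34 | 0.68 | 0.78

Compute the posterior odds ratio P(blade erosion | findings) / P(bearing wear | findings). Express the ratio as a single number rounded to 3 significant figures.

2.62

The normalizing constant cancels in an odds ratio, so compute prior × likelihood for the two hypotheses only:
  blade erosion: 0.25 × 0.23 × 0.90 × 0.68 = 0.03519
  bearing wear: 0.15 × 0.81 × 0.69 × 0.16 = 0.013414
Posterior odds = 0.03519 / 0.013414 ≈ 2.62.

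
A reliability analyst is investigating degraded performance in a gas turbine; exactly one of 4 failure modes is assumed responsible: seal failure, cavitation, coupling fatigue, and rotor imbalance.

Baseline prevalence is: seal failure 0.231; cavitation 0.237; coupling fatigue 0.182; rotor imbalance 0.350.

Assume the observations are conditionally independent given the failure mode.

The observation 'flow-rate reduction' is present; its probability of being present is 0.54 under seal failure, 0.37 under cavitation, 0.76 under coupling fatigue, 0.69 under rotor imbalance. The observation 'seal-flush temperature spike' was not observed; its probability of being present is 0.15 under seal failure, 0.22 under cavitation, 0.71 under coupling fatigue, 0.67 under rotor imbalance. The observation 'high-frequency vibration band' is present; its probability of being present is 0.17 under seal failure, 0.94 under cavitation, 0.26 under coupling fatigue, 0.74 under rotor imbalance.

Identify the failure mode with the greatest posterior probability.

For each hypothesis, the unnormalized posterior weight is prior × product of the observation likelihoods (using 1 − P(present | H) for each absent observation):
  seal failure: 0.231 × 0.54 × (1 − 0.15) × 0.17 = 0.018025
  cavitation: 0.237 × 0.37 × (1 − 0.22) × 0.94 = 0.064294
  coupling fatigue: 0.182 × 0.76 × (1 − 0.71) × 0.26 = 0.010429
  rotor imbalance: 0.350 × 0.69 × (1 − 0.67) × 0.74 = 0.058974
Normalizing constant Z = 0.018025 + 0.064294 + 0.010429 + 0.058974 = 0.15172.
P(seal failure | evidence) ≈ 0.018025 / 0.15172 ≈ 0.119
P(cavitation | evidence) ≈ 0.064294 / 0.15172 ≈ 0.424
P(coupling fatigue | evidence) ≈ 0.010429 / 0.15172 ≈ 0.069
P(rotor imbalance | evidence) ≈ 0.058974 / 0.15172 ≈ 0.389
The largest is 0.424, so cavitation is most probable.

cavitation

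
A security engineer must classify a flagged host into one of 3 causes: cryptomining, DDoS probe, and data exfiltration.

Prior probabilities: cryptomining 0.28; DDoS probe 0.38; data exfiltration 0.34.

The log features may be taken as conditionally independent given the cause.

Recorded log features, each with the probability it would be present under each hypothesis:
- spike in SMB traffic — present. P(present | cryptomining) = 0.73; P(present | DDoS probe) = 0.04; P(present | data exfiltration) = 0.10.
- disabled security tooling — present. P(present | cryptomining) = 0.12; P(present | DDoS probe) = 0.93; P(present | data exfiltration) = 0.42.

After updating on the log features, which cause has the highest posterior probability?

Multiply each prior by the joint likelihood of the log feature pattern:
  cryptomining: 0.28 × 0.73 × 0.12 = 0.024528
  DDoS probe: 0.38 × 0.04 × 0.93 = 0.014136
  data exfiltration: 0.34 × 0.10 × 0.42 = 0.01428
The unnormalized weights sum to 0.052944.
P(cryptomining | evidence) ≈ 0.024528 / 0.052944 ≈ 0.463
P(DDoS probe | evidence) ≈ 0.014136 / 0.052944 ≈ 0.267
P(data exfiltration | evidence) ≈ 0.01428 / 0.052944 ≈ 0.270
The largest is 0.463, so cryptomining is most probable.

cryptomining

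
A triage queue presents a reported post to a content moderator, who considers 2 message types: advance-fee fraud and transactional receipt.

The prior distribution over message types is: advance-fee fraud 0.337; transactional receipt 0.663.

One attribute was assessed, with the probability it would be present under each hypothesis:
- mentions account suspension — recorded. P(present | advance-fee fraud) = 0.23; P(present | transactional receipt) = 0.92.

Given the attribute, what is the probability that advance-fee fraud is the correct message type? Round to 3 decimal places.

0.113

Multiply each prior by the likelihood of the attribute:
  advance-fee fraud: 0.337 × 0.23 = 0.07751
  transactional receipt: 0.663 × 0.92 = 0.60996
The unnormalized weights sum to 0.68747.
P(advance-fee fraud | evidence) = 0.07751 / 0.68747 ≈ 0.113.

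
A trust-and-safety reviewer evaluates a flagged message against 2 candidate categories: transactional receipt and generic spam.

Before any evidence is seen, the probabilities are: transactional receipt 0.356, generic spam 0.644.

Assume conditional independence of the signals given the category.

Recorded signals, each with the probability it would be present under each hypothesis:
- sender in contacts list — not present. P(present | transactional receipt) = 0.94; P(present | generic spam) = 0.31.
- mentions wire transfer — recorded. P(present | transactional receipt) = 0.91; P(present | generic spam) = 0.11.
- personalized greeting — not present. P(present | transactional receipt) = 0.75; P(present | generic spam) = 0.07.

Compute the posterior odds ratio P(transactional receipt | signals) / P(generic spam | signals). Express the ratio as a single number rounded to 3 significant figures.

Unnormalized posterior weight (prior times the signal likelihoods) for each of the two hypotheses (using 1 − P(present | H) for each absent signal):
  transactional receipt: 0.356 × (1 − 0.94) × 0.91 × (1 − 0.75) = 0.0048594
  generic spam: 0.644 × (1 − 0.31) × 0.11 × (1 − 0.07) = 0.045458
Posterior odds = 0.0048594 / 0.045458 ≈ 0.107.

0.107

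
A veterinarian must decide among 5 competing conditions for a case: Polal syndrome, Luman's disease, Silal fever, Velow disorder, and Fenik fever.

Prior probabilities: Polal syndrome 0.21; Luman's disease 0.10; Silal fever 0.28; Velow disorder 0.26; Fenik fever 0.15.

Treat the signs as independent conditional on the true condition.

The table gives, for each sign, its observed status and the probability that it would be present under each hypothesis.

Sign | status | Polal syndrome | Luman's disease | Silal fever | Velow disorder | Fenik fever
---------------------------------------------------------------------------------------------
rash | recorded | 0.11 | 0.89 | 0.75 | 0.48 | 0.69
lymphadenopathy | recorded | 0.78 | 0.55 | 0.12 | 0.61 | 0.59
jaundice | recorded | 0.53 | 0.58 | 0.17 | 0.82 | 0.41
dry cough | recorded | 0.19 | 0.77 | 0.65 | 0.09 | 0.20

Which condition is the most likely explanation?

Luman's disease

For each hypothesis, the unnormalized posterior weight is prior × product of the sign likelihoods:
  Polal syndrome: 0.21 × 0.11 × 0.78 × 0.53 × 0.19 = 0.0018144
  Luman's disease: 0.10 × 0.89 × 0.55 × 0.58 × 0.77 = 0.021861
  Silal fever: 0.28 × 0.75 × 0.12 × 0.17 × 0.65 = 0.0027846
  Velow disorder: 0.26 × 0.48 × 0.61 × 0.82 × 0.09 = 0.0056182
  Fenik fever: 0.15 × 0.69 × 0.59 × 0.41 × 0.20 = 0.0050073
Marginal likelihood of the evidence = 0.037086.
P(Polal syndrome | evidence) ≈ 0.0018144 / 0.037086 ≈ 0.049
P(Luman's disease | evidence) ≈ 0.021861 / 0.037086 ≈ 0.589
P(Silal fever | evidence) ≈ 0.0027846 / 0.037086 ≈ 0.075
P(Velow disorder | evidence) ≈ 0.0056182 / 0.037086 ≈ 0.151
P(Fenik fever | evidence) ≈ 0.0050073 / 0.037086 ≈ 0.135
The largest is 0.589, so Luman's disease is most probable.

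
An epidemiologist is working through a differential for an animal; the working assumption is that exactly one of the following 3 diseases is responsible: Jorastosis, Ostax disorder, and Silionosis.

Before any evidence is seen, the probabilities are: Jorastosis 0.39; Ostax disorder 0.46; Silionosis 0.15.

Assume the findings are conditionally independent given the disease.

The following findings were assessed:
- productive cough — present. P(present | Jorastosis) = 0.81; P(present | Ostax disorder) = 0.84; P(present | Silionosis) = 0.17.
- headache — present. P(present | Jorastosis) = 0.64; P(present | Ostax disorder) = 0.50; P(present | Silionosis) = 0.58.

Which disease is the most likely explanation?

For each hypothesis, the unnormalized posterior weight is prior × product of the finding likelihoods:
  Jorastosis: 0.39 × 0.81 × 0.64 = 0.20218
  Ostax disorder: 0.46 × 0.84 × 0.50 = 0.1932
  Silionosis: 0.15 × 0.17 × 0.58 = 0.01479
Marginal likelihood of the evidence = 0.41017.
P(Jorastosis | evidence) ≈ 0.20218 / 0.41017 ≈ 0.493
P(Ostax disorder | evidence) ≈ 0.1932 / 0.41017 ≈ 0.471
P(Silionosis | evidence) ≈ 0.01479 / 0.41017 ≈ 0.036
The largest is 0.493, so Jorastosis is most probable.

Jorastosis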